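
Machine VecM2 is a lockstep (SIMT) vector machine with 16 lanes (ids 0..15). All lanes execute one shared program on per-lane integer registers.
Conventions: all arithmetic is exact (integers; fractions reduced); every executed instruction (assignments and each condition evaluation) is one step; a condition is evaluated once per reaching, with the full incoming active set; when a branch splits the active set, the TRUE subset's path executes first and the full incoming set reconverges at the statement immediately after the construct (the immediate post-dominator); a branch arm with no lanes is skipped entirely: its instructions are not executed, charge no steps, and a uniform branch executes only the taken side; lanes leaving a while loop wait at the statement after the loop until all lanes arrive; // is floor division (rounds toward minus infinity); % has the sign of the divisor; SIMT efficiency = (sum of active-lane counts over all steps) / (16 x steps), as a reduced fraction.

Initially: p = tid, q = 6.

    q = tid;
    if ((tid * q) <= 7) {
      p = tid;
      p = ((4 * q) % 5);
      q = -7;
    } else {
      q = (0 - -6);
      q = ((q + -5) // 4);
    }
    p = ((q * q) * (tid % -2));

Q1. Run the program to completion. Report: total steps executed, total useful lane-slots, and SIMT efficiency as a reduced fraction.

Answer: 8 steps, 83 useful, 83/128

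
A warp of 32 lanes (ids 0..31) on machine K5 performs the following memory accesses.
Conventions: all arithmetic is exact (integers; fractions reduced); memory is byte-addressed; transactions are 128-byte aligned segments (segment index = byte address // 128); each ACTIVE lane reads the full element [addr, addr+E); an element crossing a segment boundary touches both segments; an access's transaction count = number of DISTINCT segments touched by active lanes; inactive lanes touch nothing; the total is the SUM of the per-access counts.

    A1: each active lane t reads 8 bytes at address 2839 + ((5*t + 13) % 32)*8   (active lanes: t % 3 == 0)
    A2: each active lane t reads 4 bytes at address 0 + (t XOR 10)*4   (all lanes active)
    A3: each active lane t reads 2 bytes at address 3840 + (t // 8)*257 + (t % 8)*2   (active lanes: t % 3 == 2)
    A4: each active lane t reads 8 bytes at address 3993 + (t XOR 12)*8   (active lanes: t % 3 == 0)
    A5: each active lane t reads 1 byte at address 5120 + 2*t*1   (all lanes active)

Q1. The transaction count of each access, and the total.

A1: 2 transactions
A2: 1 transaction
A3: 4 transactions
A4: 3 transactions
A5: 1 transaction

Answer: 2,1,4,3,1; total 11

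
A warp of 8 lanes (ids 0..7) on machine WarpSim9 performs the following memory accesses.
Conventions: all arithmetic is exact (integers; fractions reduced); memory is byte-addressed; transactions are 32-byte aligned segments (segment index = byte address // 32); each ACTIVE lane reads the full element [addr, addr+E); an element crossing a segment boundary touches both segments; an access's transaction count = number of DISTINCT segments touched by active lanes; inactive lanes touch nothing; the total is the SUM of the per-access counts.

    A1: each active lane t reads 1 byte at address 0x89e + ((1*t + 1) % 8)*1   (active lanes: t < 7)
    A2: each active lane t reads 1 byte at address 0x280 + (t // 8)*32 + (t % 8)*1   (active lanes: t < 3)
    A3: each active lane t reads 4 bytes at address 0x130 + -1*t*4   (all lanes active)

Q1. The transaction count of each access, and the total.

A1: 2 transactions
A2: 1 transaction
A3: 2 transactions

Answer: 2,1,2; total 5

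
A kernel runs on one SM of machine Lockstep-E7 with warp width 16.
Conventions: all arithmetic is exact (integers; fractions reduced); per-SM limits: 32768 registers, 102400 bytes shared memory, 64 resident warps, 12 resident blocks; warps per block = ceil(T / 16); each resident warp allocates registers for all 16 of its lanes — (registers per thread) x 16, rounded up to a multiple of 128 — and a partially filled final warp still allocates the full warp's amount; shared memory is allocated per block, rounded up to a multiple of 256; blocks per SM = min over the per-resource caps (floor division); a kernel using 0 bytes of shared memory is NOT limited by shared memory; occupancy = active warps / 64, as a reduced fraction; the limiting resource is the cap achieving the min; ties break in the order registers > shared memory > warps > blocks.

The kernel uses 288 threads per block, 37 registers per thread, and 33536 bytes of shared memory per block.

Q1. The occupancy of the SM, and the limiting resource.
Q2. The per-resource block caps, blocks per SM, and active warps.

Answer: occupancy 9/16, limited by registers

registers: 2 blocks
shared memory: 3 blocks
warps: 3 blocks
blocks: 12 blocks

Answer: 2 blocks, 36 active warps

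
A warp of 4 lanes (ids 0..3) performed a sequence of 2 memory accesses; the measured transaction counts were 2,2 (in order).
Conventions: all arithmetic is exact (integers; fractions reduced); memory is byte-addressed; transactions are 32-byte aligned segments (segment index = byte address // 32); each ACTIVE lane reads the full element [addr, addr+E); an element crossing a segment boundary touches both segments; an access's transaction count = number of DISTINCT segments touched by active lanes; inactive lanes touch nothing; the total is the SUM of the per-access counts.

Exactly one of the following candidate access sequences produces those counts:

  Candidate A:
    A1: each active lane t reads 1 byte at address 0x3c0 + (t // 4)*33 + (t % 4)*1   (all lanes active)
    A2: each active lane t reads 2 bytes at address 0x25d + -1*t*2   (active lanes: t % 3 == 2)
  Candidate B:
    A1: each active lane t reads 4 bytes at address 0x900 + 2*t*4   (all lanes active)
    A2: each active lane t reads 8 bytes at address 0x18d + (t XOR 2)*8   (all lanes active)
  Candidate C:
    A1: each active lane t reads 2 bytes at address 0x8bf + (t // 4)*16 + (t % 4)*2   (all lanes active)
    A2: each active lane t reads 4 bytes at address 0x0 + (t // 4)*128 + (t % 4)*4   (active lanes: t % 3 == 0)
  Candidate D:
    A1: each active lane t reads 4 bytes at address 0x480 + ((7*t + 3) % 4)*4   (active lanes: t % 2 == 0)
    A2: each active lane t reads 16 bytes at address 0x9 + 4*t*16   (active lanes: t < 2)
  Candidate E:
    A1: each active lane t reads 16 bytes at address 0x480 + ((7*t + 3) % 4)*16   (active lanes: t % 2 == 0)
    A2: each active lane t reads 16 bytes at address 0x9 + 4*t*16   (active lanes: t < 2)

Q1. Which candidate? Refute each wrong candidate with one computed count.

A: A1 gives 1 transaction, not 2
B: A1 gives 1 transaction, not 2
C: A2 gives 1 transaction, not 2
D: A1 gives 1 transaction, not 2
E: all counts match (2,2)

Answer: E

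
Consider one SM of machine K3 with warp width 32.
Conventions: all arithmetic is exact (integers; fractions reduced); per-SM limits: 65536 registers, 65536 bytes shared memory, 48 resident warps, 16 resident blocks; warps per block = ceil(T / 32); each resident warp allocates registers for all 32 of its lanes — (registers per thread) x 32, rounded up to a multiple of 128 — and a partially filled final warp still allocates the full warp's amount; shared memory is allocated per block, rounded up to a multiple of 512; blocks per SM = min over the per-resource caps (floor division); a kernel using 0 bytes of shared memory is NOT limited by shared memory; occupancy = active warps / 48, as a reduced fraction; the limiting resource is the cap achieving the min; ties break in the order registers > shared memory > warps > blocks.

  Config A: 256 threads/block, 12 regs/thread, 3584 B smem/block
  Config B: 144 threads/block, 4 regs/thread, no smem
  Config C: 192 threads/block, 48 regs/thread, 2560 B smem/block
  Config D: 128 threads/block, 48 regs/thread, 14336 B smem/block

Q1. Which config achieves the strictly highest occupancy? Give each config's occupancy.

occupancies: A 1, B 15/16, C 7/8, D 1/3

Answer: A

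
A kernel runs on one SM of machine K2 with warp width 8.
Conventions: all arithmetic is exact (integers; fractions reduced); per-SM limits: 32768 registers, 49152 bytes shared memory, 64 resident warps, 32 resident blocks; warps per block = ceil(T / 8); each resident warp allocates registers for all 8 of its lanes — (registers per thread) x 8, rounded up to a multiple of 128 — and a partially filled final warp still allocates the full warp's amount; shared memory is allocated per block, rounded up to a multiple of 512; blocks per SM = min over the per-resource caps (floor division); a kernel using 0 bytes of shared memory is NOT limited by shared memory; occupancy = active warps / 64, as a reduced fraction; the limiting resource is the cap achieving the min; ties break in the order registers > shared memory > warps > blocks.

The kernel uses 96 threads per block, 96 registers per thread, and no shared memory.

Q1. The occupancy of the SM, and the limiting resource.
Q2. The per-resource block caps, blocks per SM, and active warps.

Answer: occupancy 9/16, limited by registers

registers: 3 blocks
shared memory: no limit (kernel uses none)
warps: 5 blocks
blocks: 32 blocks

Answer: 3 blocks, 36 active warps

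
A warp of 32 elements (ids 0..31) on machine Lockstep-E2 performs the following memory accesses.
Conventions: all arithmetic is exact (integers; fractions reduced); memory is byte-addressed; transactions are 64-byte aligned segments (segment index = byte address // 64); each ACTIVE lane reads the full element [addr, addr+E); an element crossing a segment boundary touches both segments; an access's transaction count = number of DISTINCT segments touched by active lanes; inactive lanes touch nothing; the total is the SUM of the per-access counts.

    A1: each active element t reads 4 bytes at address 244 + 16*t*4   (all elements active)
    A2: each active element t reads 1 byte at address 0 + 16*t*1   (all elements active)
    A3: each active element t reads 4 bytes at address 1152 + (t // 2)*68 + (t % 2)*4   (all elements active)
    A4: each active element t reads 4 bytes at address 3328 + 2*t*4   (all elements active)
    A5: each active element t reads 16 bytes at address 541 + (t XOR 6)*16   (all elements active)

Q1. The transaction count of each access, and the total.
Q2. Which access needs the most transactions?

A1: 32 transactions
A2: 8 transactions
A3: 17 transactions
A4: 4 transactions
A5: 9 transactions

Answer: 32,8,17,4,9; total 70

Answer: A1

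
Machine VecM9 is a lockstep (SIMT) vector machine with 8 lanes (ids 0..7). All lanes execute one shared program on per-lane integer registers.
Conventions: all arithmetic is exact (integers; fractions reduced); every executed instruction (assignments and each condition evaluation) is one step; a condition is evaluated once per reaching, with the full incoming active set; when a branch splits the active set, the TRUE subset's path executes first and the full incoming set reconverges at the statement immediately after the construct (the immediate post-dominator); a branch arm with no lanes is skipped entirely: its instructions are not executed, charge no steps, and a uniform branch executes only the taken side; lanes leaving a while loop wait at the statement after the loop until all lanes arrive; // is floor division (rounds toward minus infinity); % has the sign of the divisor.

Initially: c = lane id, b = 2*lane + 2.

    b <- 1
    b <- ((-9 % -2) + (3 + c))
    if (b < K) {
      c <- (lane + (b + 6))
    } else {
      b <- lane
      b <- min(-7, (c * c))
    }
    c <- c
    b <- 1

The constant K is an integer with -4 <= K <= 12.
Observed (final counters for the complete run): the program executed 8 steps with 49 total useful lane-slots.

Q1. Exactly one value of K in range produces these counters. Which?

Answer: K = 9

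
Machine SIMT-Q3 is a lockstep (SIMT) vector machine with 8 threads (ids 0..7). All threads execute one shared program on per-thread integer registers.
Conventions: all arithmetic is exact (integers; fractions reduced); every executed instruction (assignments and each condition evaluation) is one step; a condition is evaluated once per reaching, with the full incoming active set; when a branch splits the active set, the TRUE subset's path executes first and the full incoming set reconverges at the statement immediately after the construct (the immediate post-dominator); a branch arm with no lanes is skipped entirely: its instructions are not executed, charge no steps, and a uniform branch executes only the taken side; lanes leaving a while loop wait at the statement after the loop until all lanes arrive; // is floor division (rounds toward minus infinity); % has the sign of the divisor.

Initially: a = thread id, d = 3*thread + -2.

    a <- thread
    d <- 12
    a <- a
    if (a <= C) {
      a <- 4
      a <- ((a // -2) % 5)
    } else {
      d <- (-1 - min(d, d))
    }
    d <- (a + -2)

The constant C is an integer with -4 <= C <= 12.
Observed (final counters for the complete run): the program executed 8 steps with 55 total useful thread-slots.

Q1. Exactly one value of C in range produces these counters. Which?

Answer: C = 6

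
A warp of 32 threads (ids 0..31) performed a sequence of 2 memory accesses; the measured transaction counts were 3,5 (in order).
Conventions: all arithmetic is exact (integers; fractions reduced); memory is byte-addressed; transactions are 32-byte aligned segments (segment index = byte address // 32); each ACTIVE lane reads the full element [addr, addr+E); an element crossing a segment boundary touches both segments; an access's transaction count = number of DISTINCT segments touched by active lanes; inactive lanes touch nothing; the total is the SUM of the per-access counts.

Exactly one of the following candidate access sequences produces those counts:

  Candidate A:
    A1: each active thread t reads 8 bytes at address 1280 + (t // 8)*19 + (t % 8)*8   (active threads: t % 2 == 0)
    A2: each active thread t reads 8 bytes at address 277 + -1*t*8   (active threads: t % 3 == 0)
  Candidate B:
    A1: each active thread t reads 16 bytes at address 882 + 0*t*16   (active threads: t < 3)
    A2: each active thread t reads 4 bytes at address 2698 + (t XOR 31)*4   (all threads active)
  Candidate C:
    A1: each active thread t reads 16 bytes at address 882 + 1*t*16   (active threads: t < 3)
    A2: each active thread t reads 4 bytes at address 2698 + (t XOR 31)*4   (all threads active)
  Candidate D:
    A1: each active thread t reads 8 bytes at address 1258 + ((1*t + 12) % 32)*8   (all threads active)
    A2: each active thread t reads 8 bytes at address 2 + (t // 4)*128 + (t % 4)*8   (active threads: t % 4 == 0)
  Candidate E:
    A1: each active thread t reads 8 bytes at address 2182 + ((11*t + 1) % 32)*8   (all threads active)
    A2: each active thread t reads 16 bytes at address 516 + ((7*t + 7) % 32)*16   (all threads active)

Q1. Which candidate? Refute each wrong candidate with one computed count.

A: A1 gives 4 transactions, not 3
B: A1 gives 2 transactions, not 3
D: A1 gives 9 transactions, not 3
E: A1 gives 9 transactions, not 3
C: all counts match (3,5)

Answer: C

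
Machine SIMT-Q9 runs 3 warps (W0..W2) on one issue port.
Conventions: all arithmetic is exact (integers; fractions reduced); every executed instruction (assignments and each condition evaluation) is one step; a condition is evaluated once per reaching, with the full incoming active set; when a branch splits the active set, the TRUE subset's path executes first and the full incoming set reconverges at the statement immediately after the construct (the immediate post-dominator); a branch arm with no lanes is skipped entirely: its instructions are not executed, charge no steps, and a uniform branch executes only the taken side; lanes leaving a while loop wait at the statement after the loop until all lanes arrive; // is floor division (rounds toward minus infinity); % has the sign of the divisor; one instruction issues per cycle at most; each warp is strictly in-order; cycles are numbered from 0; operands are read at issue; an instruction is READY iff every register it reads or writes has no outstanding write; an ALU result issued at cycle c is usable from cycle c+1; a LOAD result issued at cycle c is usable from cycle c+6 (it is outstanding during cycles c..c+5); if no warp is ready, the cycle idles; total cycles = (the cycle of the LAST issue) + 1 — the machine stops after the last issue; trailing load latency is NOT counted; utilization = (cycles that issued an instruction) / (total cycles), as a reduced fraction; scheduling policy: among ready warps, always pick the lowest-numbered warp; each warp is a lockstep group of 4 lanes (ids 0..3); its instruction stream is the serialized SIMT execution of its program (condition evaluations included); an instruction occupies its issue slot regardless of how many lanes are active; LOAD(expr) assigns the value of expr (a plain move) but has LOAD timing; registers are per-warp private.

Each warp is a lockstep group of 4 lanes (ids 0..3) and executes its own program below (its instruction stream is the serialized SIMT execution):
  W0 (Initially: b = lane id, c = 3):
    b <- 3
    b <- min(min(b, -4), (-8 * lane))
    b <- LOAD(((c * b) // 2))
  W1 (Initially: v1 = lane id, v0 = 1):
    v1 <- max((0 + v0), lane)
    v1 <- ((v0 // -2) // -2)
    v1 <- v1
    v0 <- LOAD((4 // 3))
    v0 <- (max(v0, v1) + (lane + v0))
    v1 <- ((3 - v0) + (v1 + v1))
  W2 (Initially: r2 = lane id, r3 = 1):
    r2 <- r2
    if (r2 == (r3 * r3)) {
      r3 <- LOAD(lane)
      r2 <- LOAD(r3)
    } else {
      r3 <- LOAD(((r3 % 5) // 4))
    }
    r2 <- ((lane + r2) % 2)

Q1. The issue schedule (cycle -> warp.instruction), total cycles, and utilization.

cycle 0: W0.I0
cycle 1: W0.I1
cycle 2: W0.I2
cycle 3: W1.I0
cycle 4: W1.I1
cycle 5: W1.I2
cycle 6: W1.I3
cycle 7: W2.I0
cycle 8: W2.I1
cycle 9: W2.I2
cycle 10: idle
cycle 11: idle
cycle 12: W1.I4
cycle 13: W1.I5
cycle 14: idle
cycle 15: W2.I3
cycle 16: W2.I4
cycle 17: idle
cycle 18: idle
cycle 19: idle
cycle 20: idle
cycle 21: W2.I5

Answer: 22 cycles, utilization 15/22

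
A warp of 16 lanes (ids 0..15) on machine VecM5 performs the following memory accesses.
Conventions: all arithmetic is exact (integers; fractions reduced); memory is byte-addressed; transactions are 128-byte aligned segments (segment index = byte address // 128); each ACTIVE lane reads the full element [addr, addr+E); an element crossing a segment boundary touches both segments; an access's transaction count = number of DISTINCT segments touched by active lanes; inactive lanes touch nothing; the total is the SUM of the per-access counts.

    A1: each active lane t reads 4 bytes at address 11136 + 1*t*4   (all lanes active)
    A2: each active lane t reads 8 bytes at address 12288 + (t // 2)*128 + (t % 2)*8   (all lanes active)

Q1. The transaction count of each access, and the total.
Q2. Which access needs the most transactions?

A1: 1 transaction
A2: 8 transactions

Answer: 1,8; total 9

Answer: A2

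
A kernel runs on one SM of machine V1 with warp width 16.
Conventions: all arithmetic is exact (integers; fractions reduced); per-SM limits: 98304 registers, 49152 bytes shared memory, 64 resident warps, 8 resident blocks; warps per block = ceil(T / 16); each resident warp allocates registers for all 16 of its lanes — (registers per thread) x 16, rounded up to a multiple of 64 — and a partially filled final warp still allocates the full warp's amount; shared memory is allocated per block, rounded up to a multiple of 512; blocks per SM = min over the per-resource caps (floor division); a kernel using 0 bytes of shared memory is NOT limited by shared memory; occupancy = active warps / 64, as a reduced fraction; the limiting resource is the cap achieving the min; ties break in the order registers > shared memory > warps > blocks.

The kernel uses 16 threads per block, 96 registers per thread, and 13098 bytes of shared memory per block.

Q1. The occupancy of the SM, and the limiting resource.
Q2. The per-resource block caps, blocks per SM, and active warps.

Answer: occupancy 3/64, limited by shared memory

registers: 64 blocks
shared memory: 3 blocks
warps: 64 blocks
blocks: 8 blocks

Answer: 3 blocks, 3 active warps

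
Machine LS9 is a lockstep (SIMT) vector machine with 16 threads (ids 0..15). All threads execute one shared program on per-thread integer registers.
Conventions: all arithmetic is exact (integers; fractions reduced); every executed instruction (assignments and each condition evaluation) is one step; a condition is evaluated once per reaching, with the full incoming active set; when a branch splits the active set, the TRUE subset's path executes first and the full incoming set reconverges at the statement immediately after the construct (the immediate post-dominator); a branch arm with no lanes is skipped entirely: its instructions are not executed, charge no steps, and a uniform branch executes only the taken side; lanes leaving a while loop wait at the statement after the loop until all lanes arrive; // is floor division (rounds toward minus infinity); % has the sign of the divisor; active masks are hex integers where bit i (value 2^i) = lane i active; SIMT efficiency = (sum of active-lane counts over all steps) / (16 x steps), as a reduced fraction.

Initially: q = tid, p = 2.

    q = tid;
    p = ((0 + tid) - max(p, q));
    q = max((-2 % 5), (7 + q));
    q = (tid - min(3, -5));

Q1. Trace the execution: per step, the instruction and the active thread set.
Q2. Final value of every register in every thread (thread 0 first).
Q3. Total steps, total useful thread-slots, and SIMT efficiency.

step 0: q <- tid                     0xffff
step 1: p <- ((0 + tid) - max(p, q)) 0xffff
step 2: q <- max((-2 % 5), (7 + q))  0xffff
step 3: q <- (tid - min(3, -5))      0xffff

Answer: 4 steps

q: 5,6,7,8,9,10,11,12,13,14,15,16,17,18,19,20
p: -2,-1,0,0,0,0,0,0,0,0,0,0,0,0,0,0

steps = 4; useful = 64; efficiency = 64/64 = 1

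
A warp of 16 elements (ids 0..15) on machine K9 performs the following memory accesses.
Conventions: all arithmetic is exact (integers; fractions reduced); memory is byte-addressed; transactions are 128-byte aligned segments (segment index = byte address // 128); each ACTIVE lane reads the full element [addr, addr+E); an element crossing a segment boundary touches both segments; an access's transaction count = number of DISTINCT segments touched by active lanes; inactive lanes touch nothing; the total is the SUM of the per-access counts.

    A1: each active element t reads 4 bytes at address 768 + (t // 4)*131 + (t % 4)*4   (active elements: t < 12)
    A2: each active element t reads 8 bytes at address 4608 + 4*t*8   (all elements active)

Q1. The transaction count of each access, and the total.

A1: 3 transactions
A2: 4 transactions

Answer: 3,4; total 7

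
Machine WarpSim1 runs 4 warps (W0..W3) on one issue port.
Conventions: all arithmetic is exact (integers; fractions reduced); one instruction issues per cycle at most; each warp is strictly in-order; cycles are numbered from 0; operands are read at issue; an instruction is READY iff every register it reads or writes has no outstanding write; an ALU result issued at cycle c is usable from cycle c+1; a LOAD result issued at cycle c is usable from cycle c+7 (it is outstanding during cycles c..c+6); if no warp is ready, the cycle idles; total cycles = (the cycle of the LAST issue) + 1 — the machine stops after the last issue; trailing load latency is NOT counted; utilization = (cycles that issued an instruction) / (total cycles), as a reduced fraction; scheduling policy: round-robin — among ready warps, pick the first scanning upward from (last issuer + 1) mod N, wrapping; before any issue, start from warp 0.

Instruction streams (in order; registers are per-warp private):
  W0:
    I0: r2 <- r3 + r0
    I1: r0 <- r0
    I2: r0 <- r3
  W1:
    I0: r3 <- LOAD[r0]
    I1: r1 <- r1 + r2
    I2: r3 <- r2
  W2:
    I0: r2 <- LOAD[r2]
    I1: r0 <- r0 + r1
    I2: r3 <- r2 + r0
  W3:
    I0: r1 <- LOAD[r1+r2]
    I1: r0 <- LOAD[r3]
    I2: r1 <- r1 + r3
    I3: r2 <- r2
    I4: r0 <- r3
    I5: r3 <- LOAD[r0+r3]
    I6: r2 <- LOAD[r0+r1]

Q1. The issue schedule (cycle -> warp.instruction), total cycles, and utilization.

cycle 0: W0.I0
cycle 1: W1.I0
cycle 2: W2.I0
cycle 3: W3.I0
cycle 4: W0.I1
cycle 5: W1.I1
cycle 6: W2.I1
cycle 7: W3.I1
cycle 8: W0.I2
cycle 9: W1.I2
cycle 10: W2.I2
cycle 11: W3.I2
cycle 12: W3.I3
cycle 13: idle
cycle 14: W3.I4
cycle 15: W3.I5
cycle 16: W3.I6

Answer: 17 cycles, utilization 16/17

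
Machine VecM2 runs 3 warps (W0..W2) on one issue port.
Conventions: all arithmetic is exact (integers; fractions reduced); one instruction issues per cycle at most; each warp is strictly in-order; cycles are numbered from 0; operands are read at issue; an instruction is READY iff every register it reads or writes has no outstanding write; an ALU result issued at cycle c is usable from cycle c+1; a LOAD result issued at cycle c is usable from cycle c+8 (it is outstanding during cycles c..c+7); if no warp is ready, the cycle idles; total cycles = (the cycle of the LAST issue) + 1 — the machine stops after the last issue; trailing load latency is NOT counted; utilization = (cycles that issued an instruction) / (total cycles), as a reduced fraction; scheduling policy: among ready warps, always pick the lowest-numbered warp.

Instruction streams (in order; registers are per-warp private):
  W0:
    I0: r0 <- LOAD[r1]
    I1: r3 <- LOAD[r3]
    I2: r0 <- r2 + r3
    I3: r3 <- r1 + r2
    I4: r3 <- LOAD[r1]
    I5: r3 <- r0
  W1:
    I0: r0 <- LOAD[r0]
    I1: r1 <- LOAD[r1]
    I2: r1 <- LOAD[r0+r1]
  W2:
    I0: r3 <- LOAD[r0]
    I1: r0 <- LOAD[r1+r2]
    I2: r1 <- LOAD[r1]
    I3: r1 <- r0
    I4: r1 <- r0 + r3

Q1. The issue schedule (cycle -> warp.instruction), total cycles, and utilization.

cycle 0: W0.I0
cycle 1: W0.I1
cycle 2: W1.I0
cycle 3: W1.I1
cycle 4: W2.I0
cycle 5: W2.I1
cycle 6: W2.I2
cycle 7: idle
cycle 8: idle
cycle 9: W0.I2
cycle 10: W0.I3
cycle 11: W0.I4
cycle 12: W1.I2
cycle 13: idle
cycle 14: W2.I3
cycle 15: W2.I4
cycle 16: idle
cycle 17: idle
cycle 18: idle
cycle 19: W0.I5

Answer: 20 cycles, utilization 7/10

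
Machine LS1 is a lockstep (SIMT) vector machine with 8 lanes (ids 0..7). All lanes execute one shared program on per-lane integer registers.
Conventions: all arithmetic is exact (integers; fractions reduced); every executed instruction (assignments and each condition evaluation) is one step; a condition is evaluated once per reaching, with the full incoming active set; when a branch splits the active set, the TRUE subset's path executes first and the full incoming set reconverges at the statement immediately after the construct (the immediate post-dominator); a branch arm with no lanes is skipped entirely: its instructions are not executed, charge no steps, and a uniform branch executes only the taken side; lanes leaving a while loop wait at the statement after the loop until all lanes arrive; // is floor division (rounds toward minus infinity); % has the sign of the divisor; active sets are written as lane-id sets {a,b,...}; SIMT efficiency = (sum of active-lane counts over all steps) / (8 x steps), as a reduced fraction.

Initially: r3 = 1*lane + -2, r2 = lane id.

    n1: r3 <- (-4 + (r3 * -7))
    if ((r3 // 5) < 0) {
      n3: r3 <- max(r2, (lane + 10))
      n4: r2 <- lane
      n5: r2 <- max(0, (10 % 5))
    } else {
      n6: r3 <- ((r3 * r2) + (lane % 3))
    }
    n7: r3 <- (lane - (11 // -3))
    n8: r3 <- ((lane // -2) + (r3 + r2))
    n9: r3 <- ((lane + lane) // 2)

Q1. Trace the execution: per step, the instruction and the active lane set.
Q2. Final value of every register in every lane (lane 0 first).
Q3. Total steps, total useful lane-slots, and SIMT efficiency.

step 0: r3 <- (-4 + (r3 * -7))       {0,1,2,3,4,5,6,7}
step 1: eval ((r3 // 5) < 0)         {0,1,2,3,4,5,6,7}
step 2: r3 <- max(r2, (lane + 10))   {2,3,4,5,6,7}
step 3: r2 <- lane                   {2,3,4,5,6,7}
step 4: r2 <- max(0, (10 % 5))       {2,3,4,5,6,7}
step 5: r3 <- ((r3 * r2) + (lane % 3)) {0,1}
step 6: r3 <- (lane - (11 // -3))    {0,1,2,3,4,5,6,7}
step 7: r3 <- ((lane // -2) + (r3 + r2)) {0,1,2,3,4,5,6,7}
step 8: r3 <- ((lane + lane) // 2)   {0,1,2,3,4,5,6,7}

Answer: 9 steps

r3: 0,1,2,3,4,5,6,7
r2: 0,1,0,0,0,0,0,0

steps = 9; useful = 60; efficiency = 60/72 = 5/6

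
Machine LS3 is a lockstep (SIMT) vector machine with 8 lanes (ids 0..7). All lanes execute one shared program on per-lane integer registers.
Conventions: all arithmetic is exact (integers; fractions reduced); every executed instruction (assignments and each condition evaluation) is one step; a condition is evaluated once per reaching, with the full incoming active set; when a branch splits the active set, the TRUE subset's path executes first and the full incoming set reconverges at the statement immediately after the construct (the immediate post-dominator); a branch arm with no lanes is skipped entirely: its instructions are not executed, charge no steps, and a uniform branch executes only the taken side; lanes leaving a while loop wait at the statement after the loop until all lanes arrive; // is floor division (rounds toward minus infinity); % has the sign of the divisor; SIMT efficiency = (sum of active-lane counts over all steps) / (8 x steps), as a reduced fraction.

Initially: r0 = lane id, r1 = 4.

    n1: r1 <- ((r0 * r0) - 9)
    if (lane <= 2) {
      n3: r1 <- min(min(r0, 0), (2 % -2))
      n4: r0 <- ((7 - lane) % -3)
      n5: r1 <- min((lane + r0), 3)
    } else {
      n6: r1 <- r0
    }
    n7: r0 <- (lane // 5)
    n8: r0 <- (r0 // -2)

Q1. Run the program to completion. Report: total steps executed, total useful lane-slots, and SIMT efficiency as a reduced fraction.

Answer: 8 steps, 46 useful, 23/32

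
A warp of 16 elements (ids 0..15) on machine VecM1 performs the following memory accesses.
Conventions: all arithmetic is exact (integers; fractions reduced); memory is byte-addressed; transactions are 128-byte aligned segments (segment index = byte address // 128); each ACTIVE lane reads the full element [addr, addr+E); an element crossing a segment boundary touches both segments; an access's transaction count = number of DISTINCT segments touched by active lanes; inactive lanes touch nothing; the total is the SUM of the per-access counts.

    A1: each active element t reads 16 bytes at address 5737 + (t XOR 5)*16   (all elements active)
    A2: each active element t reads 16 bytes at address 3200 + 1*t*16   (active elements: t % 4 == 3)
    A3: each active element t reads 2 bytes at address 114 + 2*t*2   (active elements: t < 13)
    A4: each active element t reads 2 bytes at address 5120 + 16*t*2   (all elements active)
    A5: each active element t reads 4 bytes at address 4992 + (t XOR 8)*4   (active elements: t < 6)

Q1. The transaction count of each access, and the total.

A1: 3 transactions
A2: 2 transactions
A3: 2 transactions
A4: 4 transactions
A5: 1 transaction

Answer: 3,2,2,4,1; total 12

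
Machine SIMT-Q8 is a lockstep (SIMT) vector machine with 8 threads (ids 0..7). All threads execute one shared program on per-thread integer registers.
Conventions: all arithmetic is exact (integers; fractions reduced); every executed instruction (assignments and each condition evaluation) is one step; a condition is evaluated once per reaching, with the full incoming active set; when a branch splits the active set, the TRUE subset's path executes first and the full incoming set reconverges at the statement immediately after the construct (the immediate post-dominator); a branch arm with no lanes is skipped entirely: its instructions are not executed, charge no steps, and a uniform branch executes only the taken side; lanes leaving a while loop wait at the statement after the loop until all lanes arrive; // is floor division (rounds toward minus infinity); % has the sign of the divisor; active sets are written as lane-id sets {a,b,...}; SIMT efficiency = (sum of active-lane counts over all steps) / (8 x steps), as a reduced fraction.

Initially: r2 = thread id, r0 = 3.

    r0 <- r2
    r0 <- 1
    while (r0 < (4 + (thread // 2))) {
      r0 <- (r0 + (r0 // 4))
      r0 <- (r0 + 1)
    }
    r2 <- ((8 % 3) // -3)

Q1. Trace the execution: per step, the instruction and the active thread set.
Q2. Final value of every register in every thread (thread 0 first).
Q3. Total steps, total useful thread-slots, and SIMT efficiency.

step 0: r0 <- r2                     {0,1,2,3,4,5,6,7}
step 1: r0 <- 1                      {0,1,2,3,4,5,6,7}
step 2: eval (r0 < (4 + (thread // 2))) {0,1,2,3,4,5,6,7}
step 3: r0 <- (r0 + (r0 // 4))       {0,1,2,3,4,5,6,7}
step 4: r0 <- (r0 + 1)               {0,1,2,3,4,5,6,7}
step 5: eval (r0 < (4 + (thread // 2))) {0,1,2,3,4,5,6,7}
step 6: r0 <- (r0 + (r0 // 4))       {0,1,2,3,4,5,6,7}
step 7: r0 <- (r0 + 1)               {0,1,2,3,4,5,6,7}
step 8: eval (r0 < (4 + (thread // 2))) {0,1,2,3,4,5,6,7}
step 9: r0 <- (r0 + (r0 // 4))       {0,1,2,3,4,5,6,7}
step 10: r0 <- (r0 + 1)               {0,1,2,3,4,5,6,7}
step 11: eval (r0 < (4 + (thread // 2))) {0,1,2,3,4,5,6,7}
step 12: r0 <- (r0 + (r0 // 4))       {2,3,4,5,6,7}
step 13: r0 <- (r0 + 1)               {2,3,4,5,6,7}
step 14: eval (r0 < (4 + (thread // 2))) {2,3,4,5,6,7}
step 15: r0 <- (r0 + (r0 // 4))       {6,7}
step 16: r0 <- (r0 + 1)               {6,7}
step 17: eval (r0 < (4 + (thread // 2))) {6,7}
step 18: r2 <- ((8 % 3) // -3)        {0,1,2,3,4,5,6,7}

Answer: 19 steps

r2: -1,-1,-1,-1,-1,-1,-1,-1
r0: 4,4,6,6,6,6,8,8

steps = 19; useful = 128; efficiency = 128/152 = 16/19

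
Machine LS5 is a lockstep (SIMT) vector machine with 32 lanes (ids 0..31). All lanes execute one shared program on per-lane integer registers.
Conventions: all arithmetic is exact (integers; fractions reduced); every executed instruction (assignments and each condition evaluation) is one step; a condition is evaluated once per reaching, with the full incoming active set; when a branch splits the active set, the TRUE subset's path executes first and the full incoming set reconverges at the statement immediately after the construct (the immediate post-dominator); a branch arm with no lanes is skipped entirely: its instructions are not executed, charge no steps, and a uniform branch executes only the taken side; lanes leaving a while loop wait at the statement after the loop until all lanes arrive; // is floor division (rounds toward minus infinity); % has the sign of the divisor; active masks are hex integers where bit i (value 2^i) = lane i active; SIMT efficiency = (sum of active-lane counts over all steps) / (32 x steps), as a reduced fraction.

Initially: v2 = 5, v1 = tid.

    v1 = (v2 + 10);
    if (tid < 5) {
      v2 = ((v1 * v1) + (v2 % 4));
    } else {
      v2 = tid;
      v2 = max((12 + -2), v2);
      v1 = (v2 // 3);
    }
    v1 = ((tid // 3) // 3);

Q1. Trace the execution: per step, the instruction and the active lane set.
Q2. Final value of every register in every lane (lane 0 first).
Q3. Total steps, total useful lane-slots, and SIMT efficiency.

step 0: v1 <- (v2 + 10)              0xffffffff
step 1: eval (tid < 5)               0xffffffff
step 2: v2 <- ((v1 * v1) + (v2 % 4)) 0x0000001f
step 3: v2 <- tid                    0xffffffe0
step 4: v2 <- max((12 + -2), v2)     0xffffffe0
step 5: v1 <- (v2 // 3)              0xffffffe0
step 6: v1 <- ((tid // 3) // 3)      0xffffffff

Answer: 7 steps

v2: 226,226,226,226,226,10,10,10,10,10,10,11,12,13,14,15,16,17,18,19,20,21,22,23,24,25,26,27,28,29,30,31
v1: 0,0,0,0,0,0,0,0,0,1,1,1,1,1,1,1,1,1,2,2,2,2,2,2,2,2,2,3,3,3,3,3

steps = 7; useful = 182; efficiency = 182/224 = 13/16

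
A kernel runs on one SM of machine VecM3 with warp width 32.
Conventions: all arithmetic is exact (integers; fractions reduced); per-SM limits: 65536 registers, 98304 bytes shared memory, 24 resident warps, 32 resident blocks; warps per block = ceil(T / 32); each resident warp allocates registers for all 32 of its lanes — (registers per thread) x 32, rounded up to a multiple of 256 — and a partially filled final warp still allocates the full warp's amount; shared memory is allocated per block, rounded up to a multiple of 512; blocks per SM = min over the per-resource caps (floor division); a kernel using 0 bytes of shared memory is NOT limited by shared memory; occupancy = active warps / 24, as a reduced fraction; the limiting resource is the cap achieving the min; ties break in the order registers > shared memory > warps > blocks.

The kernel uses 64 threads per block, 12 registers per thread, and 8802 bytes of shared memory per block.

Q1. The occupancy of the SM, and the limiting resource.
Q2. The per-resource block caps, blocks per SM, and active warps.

Answer: occupancy 5/6, limited by shared memory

registers: 64 blocks
shared memory: 10 blocks
warps: 12 blocks
blocks: 32 blocks

Answer: 10 blocks, 20 active warps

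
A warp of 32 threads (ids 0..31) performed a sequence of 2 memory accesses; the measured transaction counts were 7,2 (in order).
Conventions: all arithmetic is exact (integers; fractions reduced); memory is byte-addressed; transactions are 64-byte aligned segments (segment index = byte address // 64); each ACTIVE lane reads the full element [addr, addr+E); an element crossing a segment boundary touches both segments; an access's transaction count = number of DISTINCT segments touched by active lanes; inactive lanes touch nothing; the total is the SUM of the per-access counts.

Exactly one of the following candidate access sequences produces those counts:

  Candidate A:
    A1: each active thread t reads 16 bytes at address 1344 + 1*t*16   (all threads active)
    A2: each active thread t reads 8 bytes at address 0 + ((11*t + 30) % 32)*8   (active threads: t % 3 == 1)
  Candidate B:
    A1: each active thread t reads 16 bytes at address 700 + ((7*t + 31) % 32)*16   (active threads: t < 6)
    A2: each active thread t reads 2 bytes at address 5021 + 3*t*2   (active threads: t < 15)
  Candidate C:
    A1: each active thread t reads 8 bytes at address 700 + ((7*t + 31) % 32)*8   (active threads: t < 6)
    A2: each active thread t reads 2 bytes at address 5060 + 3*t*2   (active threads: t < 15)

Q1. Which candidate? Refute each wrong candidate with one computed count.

A: A1 gives 8 transactions, not 7
C: A1 gives 4 transactions, not 7
B: all counts match (7,2)

Answer: B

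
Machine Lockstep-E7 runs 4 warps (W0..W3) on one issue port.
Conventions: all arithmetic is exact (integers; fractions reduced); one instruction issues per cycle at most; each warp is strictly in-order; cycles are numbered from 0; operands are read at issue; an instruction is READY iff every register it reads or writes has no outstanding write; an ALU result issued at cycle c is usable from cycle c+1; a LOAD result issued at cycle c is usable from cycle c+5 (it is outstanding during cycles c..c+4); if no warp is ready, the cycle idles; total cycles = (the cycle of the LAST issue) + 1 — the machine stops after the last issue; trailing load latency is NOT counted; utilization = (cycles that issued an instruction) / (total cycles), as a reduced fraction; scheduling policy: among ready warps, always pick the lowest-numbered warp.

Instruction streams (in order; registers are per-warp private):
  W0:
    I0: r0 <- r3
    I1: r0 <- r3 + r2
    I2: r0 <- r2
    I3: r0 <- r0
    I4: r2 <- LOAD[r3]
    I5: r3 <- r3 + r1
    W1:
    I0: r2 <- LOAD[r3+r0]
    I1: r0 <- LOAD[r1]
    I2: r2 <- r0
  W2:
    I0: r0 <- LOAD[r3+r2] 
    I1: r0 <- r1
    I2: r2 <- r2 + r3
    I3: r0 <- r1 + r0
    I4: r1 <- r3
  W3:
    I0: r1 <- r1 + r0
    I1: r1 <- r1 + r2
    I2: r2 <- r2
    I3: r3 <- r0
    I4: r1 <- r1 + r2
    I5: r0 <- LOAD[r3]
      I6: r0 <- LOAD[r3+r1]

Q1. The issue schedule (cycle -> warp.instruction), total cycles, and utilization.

cycle 0: W0.I0
cycle 1: W0.I1
cycle 2: W0.I2
cycle 3: W0.I3
cycle 4: W0.I4
cycle 5: W0.I5
cycle 6: W1.I0
cycle 7: W1.I1
cycle 8: W2.I0
cycle 9: W3.I0
cycle 10: W3.I1
cycle 11: W3.I2
cycle 12: W1.I2
cycle 13: W2.I1
cycle 14: W2.I2
cycle 15: W2.I3
cycle 16: W2.I4
cycle 17: W3.I3
cycle 18: W3.I4
cycle 19: W3.I5
cycle 20: idle
cycle 21: idle
cycle 22: idle
cycle 23: idle
cycle 24: W3.I6

Answer: 25 cycles, utilization 21/25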